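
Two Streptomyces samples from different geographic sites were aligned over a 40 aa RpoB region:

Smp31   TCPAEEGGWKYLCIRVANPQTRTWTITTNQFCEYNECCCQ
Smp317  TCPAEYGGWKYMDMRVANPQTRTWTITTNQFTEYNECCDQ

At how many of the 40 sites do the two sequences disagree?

6

The sequences differ at positions 6 (E/Y), 12 (L/M), 13 (C/D), 14 (I/M), 32 (C/T), 39 (C/D).
That gives 6 mismatches out of 40 aligned sites, so the Hamming distance is 6.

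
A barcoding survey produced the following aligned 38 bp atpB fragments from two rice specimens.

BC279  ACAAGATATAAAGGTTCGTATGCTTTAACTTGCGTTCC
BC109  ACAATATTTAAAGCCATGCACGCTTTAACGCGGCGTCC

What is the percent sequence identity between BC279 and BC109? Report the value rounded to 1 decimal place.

65.8%

The sequences differ at positions 5 (G/T), 8 (A/T), 14 (G/C), 15 (T/C), 16 (T/A), 17 (C/T), 19 (T/C), 21 (T/C), 30 (T/G), 31 (T/C), 33 (C/G), 34 (G/C), 35 (T/G).
25 of the 38 sites match, so the percent identity is 25/38 × 100 = 65.8%.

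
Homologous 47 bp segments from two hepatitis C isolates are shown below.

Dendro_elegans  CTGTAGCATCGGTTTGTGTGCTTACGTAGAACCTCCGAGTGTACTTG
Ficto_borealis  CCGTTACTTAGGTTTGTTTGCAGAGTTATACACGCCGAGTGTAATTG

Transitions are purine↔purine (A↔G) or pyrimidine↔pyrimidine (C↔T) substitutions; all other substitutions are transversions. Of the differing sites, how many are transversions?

Differing sites — 2:T/C (Ti); 5:A/T (Tv); 6:G/A (Ti); 8:A/T (Tv); 10:C/A (Tv); 18:G/T (Tv); 22:T/A (Tv); 23:T/G (Tv); 25:C/G (Tv); 26:G/T (Tv); 29:G/T (Tv); 31:A/C (Tv); 32:C/A (Tv); 34:T/G (Tv); 44:C/A (Tv).
Of the 15 differences, 2 transitions and 13 transversions, so the answer is 13.

13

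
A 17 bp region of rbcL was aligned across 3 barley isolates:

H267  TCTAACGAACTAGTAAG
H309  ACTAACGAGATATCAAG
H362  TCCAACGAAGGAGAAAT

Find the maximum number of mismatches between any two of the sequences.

Pairwise Hamming distances:
  H267 vs H309: 5
  H267 vs H362: 5
  H309 vs H362: 8
The largest is 8, between H309 and H362.

8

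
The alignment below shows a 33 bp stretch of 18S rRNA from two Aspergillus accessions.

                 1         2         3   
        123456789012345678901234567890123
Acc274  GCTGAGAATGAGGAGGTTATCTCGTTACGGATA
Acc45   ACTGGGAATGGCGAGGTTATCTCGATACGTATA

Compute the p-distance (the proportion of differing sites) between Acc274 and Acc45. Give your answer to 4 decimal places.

Mismatches occur at site 1 (G↔A), site 5 (A↔G), site 11 (A↔G), site 12 (G↔C), site 25 (T↔A), site 30 (G↔T).
There are 6 differences over 33 sites, so p = 6/33 = 0.1818.

0.1818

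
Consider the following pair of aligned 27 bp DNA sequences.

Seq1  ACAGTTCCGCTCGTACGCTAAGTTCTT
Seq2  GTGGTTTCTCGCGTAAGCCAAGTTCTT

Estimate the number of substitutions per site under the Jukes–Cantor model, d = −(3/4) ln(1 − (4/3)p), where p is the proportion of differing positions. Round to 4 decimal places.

Differing sites — 1:A/G; 2:C/T; 3:A/G; 7:C/T; 9:G/T; 11:T/G; 16:C/A; 19:T/C.
p = 8/27 = 0.296296.
d = −0.75 · ln(1 − (4/3)·0.296296) = −0.75 · ln(0.604939) = −0.75 · (-0.502628) = 0.3770.

0.3770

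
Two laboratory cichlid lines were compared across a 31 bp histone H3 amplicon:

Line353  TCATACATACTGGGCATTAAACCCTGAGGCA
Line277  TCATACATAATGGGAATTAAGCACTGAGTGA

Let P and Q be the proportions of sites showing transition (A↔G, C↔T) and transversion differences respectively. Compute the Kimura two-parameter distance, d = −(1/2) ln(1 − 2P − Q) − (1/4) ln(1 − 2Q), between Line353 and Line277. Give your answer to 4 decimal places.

0.2253

The sequences differ at positions 10 (C/A, transversion), 15 (C/A, transversion), 21 (A/G, transition), 23 (C/A, transversion), 29 (G/T, transversion), 30 (C/G, transversion).
Of the 6 differences, 1 transition and 5 transversions over 31 sites: P = 1/31 = 0.032258, Q = 5/31 = 0.161290.
d = −0.5·ln(0.774194) − 0.25·ln(0.677420) = −0.5·(-0.255933) − 0.25·(-0.389464) = 0.2253.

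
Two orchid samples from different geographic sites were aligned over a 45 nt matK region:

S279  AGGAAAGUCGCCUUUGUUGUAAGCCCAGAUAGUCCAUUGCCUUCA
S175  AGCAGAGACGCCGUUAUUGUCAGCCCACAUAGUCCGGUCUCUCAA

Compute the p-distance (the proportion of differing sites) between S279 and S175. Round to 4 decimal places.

0.2889

The sequences differ at positions 3 (G/C), 5 (A/G), 8 (U/A), 13 (U/G), 16 (G/A), 21 (A/C), 28 (G/C), 36 (A/G), 37 (U/G), 39 (G/C), 40 (C/U), 43 (U/C), 44 (C/A).
There are 13 differences over 45 sites, so p = 13/45 = 0.2889.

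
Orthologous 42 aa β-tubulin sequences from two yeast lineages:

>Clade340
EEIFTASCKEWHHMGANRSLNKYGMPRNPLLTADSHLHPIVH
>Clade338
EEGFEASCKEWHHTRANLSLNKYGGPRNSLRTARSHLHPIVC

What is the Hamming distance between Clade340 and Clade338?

Differing sites — 3:I/G; 5:T/E; 14:M/T; 15:G/R; 18:R/L; 25:M/G; 29:P/S; 31:L/R; 34:D/R; 42:H/C.
That gives 10 mismatches out of 42 aligned sites, so the Hamming distance is 10.

10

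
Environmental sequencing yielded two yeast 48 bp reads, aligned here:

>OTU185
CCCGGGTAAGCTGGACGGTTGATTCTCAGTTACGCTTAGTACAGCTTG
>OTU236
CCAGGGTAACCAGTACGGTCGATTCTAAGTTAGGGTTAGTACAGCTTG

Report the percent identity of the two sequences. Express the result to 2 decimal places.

83.33%

Differing sites — 3:C/A; 10:G/C; 12:T/A; 14:G/T; 20:T/C; 27:C/A; 33:C/G; 35:C/G.
40 of the 48 sites match, so the percent identity is 40/48 × 100 = 83.33%.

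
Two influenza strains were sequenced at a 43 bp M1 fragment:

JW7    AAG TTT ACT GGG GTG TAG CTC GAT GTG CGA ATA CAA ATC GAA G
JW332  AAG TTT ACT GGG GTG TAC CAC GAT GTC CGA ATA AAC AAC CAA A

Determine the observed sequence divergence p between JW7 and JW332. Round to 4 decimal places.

0.1860

Mismatches occur at site 18 (G↔C), site 20 (T↔A), site 27 (G↔C), site 34 (C↔A), site 36 (A↔C), site 38 (T↔A), site 40 (G↔C), site 43 (G↔A).
There are 8 differences over 43 sites, so p = 8/43 = 0.1860.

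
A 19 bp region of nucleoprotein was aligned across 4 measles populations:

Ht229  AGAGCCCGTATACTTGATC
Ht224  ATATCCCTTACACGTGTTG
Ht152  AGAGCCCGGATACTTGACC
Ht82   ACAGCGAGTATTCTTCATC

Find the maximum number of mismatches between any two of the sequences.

11

Pairwise Hamming distances:
  Ht229 vs Ht224: 7
  Ht229 vs Ht152: 2
  Ht229 vs Ht82: 5
  Ht224 vs Ht152: 9
  Ht224 vs Ht82: 11
  Ht152 vs Ht82: 7
The largest is 11, between Ht224 and Ht82.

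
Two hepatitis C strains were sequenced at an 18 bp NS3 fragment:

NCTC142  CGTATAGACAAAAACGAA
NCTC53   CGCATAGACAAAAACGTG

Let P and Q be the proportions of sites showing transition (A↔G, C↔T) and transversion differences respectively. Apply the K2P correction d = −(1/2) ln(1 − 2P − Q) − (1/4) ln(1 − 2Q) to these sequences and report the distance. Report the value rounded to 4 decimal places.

The sequences differ at positions 3 (T/C, transition), 17 (A/T, transversion), 18 (A/G, transition).
Of the 3 differences, 2 transitions and 1 transversion over 18 sites: P = 2/18 = 0.111111, Q = 1/18 = 0.055556.
d = −0.5·ln(0.722222) − 0.25·ln(0.888888) = −0.5·(-0.325423) − 0.25·(-0.117784) = 0.1922.

0.1922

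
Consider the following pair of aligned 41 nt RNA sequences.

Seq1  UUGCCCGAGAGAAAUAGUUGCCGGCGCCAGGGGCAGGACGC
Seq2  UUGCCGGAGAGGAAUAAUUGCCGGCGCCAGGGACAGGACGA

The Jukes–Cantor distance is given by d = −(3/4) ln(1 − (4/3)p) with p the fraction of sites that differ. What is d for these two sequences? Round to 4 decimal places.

0.1331

Differing sites — 6:C/G; 12:A/G; 17:G/A; 33:G/A; 41:C/A.
p = 5/41 = 0.121951.
d = −0.75 · ln(1 − (4/3)·0.121951) = −0.75 · ln(0.837399) = −0.75 · (-0.177455) = 0.1331.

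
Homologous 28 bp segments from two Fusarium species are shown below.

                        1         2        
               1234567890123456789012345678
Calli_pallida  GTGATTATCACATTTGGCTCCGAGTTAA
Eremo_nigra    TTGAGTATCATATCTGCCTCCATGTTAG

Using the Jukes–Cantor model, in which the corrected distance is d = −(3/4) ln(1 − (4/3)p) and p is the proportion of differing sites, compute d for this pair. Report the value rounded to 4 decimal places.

0.3597

Differing sites — 1:G/T; 5:T/G; 11:C/T; 14:T/C; 17:G/C; 22:G/A; 23:A/T; 28:A/G.
p = 8/28 = 0.285714.
d = −0.75 · ln(1 − (4/3)·0.285714) = −0.75 · ln(0.619048) = −0.75 · (-0.479572) = 0.3597.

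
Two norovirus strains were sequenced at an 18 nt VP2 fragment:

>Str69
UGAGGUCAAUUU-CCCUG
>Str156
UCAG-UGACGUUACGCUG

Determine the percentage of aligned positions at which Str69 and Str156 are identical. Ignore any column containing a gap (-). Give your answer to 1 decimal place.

Excluding the 2 gap columns leaves 16 comparable sites.
The sequences differ at positions 2 (G/C), 7 (C/G), 9 (A/C), 10 (U/G), 15 (C/G).
11 of the 16 comparable sites match, so the percent identity is 11/16 × 100 = 68.8%.

68.8%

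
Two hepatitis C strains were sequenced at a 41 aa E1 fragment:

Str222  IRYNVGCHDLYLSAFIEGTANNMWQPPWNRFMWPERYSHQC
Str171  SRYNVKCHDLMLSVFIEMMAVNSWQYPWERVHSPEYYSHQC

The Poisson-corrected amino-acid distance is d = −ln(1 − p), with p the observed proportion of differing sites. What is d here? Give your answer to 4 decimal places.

0.4177

The sequences differ at positions 1 (I/S), 6 (G/K), 11 (Y/M), 14 (A/V), 18 (G/M), 19 (T/M), 21 (N/V), 23 (M/S), 26 (P/Y), 29 (N/E), 31 (F/V), 32 (M/H), 33 (W/S), 36 (R/Y).
p = 14/41 = 0.341463.
d = −ln(1 − 0.341463) = −ln(0.658537) = 0.4177.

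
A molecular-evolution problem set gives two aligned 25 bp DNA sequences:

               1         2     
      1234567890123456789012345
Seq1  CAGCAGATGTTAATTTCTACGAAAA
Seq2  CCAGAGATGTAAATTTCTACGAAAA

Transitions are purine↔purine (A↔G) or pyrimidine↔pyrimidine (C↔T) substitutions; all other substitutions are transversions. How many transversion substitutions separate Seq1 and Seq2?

3

Differing sites — 2:A/C (Tv); 3:G/A (Ti); 4:C/G (Tv); 11:T/A (Tv).
Of the 4 differences, 1 transition and 3 transversions, so the answer is 3.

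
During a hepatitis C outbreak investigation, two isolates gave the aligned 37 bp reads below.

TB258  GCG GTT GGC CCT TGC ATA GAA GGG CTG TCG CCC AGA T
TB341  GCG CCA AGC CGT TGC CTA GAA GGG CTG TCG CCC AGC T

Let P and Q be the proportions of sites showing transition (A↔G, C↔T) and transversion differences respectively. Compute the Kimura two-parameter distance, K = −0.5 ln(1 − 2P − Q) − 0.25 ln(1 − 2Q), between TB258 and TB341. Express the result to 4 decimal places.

The sequences differ at positions 4 (G/C, transversion), 5 (T/C, transition), 6 (T/A, transversion), 7 (G/A, transition), 11 (C/G, transversion), 16 (A/C, transversion), 36 (A/C, transversion).
Of the 7 differences, 2 transitions and 5 transversions over 37 sites: P = 2/37 = 0.054054, Q = 5/37 = 0.135135.
d = −0.5·ln(0.756757) − 0.25·ln(0.729730) = −0.5·(-0.278713) − 0.25·(-0.315081) = 0.2181.

0.2181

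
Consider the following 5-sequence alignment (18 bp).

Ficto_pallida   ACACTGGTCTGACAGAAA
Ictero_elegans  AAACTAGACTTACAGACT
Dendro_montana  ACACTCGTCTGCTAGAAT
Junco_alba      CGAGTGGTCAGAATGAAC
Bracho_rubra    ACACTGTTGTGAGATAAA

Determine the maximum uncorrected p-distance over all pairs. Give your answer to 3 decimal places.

0.611

Pairwise Hamming distances:
  Ficto_pallida vs Ictero_elegans: 6
  Ficto_pallida vs Dendro_montana: 4
  Ficto_pallida vs Junco_alba: 7
  Ficto_pallida vs Bracho_rubra: 4
  Ictero_elegans vs Dendro_montana: 7
  Ictero_elegans vs Junco_alba: 11
  Ictero_elegans vs Bracho_rubra: 10
  Dendro_montana vs Junco_alba: 9
  Dendro_montana vs Bracho_rubra: 7
  Junco_alba vs Bracho_rubra: 10
The largest is 11 mismatches, between Ictero_elegans and Junco_alba; p = 11/18 = 0.611.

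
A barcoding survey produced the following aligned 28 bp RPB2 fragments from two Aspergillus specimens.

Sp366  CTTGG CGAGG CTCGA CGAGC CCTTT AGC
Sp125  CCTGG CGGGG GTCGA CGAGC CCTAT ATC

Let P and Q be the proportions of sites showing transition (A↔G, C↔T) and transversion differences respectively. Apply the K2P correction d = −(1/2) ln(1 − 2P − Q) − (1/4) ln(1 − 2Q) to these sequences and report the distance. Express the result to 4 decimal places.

Differing sites — 2:T/C (Ti); 8:A/G (Ti); 11:C/G (Tv); 24:T/A (Tv); 27:G/T (Tv).
Of the 5 differences, 2 transitions and 3 transversions over 28 sites: P = 2/28 = 0.071429, Q = 3/28 = 0.107143.
d = −0.5·ln(0.749999) − 0.25·ln(0.785714) = −0.5·(-0.287683) − 0.25·(-0.241162) = 0.2041.

0.2041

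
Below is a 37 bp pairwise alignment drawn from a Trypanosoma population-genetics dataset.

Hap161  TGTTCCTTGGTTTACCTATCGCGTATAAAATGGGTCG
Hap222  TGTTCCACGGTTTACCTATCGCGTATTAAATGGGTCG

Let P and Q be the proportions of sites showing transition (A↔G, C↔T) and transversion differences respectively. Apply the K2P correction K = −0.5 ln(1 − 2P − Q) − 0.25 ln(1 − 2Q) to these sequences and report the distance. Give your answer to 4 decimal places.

0.0858

Differing sites — 7:T/A (Tv); 8:T/C (Ti); 27:A/T (Tv).
Of the 3 differences, 1 transition and 2 transversions over 37 sites: P = 1/37 = 0.027027, Q = 2/37 = 0.054054.
d = −0.5·ln(0.891892) − 0.25·ln(0.891892) = −0.5·(-0.114410) − 0.25·(-0.114410) = 0.0858.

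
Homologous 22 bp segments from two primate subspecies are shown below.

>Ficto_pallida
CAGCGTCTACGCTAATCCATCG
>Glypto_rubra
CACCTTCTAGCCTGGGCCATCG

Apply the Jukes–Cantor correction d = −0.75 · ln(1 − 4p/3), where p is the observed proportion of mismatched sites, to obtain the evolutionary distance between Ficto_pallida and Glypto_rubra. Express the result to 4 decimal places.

0.4141

Mismatches occur at site 3 (G/C), site 5 (G/T), site 10 (C/G), site 11 (G/C), site 14 (A/G), site 15 (A/G), site 16 (T/G).
p = 7/22 = 0.318182.
d = −0.75 · ln(1 − (4/3)·0.318182) = −0.75 · ln(0.575757) = −0.75 · (-0.552070) = 0.4141.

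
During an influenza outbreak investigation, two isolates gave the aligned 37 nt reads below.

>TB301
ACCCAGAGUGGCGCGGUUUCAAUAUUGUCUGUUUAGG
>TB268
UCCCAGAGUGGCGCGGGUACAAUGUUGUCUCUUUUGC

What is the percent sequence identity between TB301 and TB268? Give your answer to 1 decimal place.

Mismatches occur at site 1 (A↔U), site 17 (U↔G), site 19 (U↔A), site 24 (A↔G), site 31 (G↔C), site 35 (A↔U), site 37 (G↔C).
30 of the 37 sites match, so the percent identity is 30/37 × 100 = 81.1%.

81.1%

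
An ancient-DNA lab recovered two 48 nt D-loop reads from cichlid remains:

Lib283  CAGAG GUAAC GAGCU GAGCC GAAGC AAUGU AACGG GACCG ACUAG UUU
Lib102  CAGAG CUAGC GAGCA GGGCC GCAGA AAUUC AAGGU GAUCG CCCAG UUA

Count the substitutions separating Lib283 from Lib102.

Mismatches occur at site 6 (G/C), site 9 (A/G), site 15 (U/A), site 17 (A/G), site 22 (A/C), site 25 (C/A), site 29 (G/U), site 30 (U/C), site 33 (C/G), site 35 (G/U), site 38 (C/U), site 41 (A/C), site 43 (U/C), site 48 (U/A).
That gives 14 mismatches out of 48 aligned sites, so the Hamming distance is 14.

14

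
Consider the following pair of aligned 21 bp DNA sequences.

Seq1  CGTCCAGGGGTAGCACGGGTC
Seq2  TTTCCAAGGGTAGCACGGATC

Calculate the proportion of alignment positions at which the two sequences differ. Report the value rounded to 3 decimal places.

Mismatches occur at site 1 (C↔T), site 2 (G↔T), site 7 (G↔A), site 19 (G↔A).
There are 4 differences over 21 sites, so p = 4/21 = 0.190.

0.190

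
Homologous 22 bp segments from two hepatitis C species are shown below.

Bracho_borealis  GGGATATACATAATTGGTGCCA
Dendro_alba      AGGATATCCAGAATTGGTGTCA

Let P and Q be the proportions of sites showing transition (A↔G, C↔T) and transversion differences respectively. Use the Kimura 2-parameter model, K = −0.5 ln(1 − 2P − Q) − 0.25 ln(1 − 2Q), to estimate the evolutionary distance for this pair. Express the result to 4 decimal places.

Mismatches occur at site 1 (G↔A, transition), site 8 (A↔C, transversion), site 11 (T↔G, transversion), site 20 (C↔T, transition).
Of the 4 differences, 2 transitions and 2 transversions over 22 sites: P = 2/22 = 0.090909, Q = 2/22 = 0.090909.
d = −0.5·ln(0.727273) − 0.25·ln(0.818182) = −0.5·(-0.318453) − 0.25·(-0.200670) = 0.2094.

0.2094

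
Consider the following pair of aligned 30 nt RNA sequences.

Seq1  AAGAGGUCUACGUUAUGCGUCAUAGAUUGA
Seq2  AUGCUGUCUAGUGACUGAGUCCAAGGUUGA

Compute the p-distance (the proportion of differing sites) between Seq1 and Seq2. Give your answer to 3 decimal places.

0.400

Mismatches occur at site 2 (A→U), site 4 (A→C), site 5 (G→U), site 11 (C→G), site 12 (G→U), site 13 (U→G), site 14 (U→A), site 15 (A→C), site 18 (C→A), site 22 (A→C), site 23 (U→A), site 26 (A→G).
There are 12 differences over 30 sites, so p = 12/30 = 0.400.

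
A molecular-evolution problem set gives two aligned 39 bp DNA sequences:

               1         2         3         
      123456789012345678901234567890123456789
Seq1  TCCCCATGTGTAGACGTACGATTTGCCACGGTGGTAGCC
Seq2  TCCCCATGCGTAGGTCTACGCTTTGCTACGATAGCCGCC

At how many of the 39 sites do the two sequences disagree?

10

Differing sites — 9:T/C; 14:A/G; 15:C/T; 16:G/C; 21:A/C; 27:C/T; 31:G/A; 33:G/A; 35:T/C; 36:A/C.
That gives 10 mismatches out of 39 aligned sites, so the Hamming distance is 10.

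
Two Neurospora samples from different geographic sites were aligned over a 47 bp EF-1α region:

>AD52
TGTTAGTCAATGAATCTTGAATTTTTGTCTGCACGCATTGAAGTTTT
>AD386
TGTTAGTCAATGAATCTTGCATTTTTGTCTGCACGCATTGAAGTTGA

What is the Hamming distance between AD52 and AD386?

The sequences differ at positions 20 (A/C), 46 (T/G), 47 (T/A).
That gives 3 mismatches out of 47 aligned sites, so the Hamming distance is 3.

3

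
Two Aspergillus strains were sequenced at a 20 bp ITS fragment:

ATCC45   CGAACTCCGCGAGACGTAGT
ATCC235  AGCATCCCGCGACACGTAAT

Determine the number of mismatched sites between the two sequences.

6

Mismatches occur at site 1 (C→A), site 3 (A→C), site 5 (C→T), site 6 (T→C), site 13 (G→C), site 19 (G→A).
That gives 6 mismatches out of 20 aligned sites, so the Hamming distance is 6.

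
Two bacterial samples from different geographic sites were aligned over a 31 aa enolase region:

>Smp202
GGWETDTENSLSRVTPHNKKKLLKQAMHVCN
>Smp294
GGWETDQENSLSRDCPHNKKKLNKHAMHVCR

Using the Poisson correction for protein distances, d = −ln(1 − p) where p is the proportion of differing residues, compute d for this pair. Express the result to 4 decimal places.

The sequences differ at positions 7 (T/Q), 14 (V/D), 15 (T/C), 23 (L/N), 25 (Q/H), 31 (N/R).
p = 6/31 = 0.193548.
d = −ln(1 − 0.193548) = −ln(0.806452) = 0.2151.

0.2151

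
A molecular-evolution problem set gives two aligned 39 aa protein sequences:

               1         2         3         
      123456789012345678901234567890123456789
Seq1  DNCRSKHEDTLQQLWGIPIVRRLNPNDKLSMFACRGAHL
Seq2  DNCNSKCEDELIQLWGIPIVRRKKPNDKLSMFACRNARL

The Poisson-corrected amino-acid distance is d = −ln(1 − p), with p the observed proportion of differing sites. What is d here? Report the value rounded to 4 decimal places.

Differing sites — 4:R/N; 7:H/C; 10:T/E; 12:Q/I; 23:L/K; 24:N/K; 36:G/N; 38:H/R.
p = 8/39 = 0.205128.
d = −ln(1 − 0.205128) = −ln(0.794872) = 0.2296.

0.2296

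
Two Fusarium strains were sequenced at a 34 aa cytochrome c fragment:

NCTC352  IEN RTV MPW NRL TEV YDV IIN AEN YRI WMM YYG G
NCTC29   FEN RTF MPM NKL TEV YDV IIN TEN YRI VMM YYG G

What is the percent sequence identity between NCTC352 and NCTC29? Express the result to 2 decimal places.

82.35%

The sequences differ at positions 1 (I/F), 6 (V/F), 9 (W/M), 11 (R/K), 22 (A/T), 28 (W/V).
28 of the 34 sites match, so the percent identity is 28/34 × 100 = 82.35%.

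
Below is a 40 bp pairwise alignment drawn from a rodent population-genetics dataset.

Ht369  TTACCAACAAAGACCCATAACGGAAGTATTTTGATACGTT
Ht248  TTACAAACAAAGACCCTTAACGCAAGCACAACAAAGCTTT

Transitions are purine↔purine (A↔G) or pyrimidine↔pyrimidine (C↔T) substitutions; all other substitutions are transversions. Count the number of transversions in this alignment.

The sequences differ at positions 5 (C/A, transversion), 17 (A/T, transversion), 23 (G/C, transversion), 27 (T/C, transition), 29 (T/C, transition), 30 (T/A, transversion), 31 (T/A, transversion), 32 (T/C, transition), 33 (G/A, transition), 35 (T/A, transversion), 36 (A/G, transition), 38 (G/T, transversion).
Of the 12 differences, 5 transitions and 7 transversions, so the answer is 7.

7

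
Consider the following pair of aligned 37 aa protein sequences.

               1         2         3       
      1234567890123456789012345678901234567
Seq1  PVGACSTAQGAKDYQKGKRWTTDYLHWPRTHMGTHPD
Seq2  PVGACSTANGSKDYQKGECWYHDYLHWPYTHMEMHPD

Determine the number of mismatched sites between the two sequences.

The sequences differ at positions 9 (Q/N), 11 (A/S), 18 (K/E), 19 (R/C), 21 (T/Y), 22 (T/H), 29 (R/Y), 33 (G/E), 34 (T/M).
That gives 9 mismatches out of 37 aligned sites, so the Hamming distance is 9.

9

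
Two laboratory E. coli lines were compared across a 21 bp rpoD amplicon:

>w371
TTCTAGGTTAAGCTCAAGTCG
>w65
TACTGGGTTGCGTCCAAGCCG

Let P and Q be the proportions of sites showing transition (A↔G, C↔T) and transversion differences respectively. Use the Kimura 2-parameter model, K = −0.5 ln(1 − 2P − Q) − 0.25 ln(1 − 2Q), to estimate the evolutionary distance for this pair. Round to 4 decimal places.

0.4765

Differing sites — 2:T/A (Tv); 5:A/G (Ti); 10:A/G (Ti); 11:A/C (Tv); 13:C/T (Ti); 14:T/C (Ti); 19:T/C (Ti).
Of the 7 differences, 5 transitions and 2 transversions over 21 sites: P = 5/21 = 0.238095, Q = 2/21 = 0.095238.
d = −0.5·ln(0.428572) − 0.25·ln(0.809524) = −0.5·(-0.847297) − 0.25·(-0.211309) = 0.4765.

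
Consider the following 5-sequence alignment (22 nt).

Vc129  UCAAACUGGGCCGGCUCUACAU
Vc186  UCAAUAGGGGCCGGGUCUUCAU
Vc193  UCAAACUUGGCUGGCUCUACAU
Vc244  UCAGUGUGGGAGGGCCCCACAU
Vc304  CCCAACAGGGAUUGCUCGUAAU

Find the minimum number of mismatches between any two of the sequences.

2

Pairwise Hamming distances:
  Vc129 vs Vc186: 5
  Vc129 vs Vc193: 2
  Vc129 vs Vc244: 7
  Vc129 vs Vc304: 9
  Vc186 vs Vc193: 7
  Vc186 vs Vc244: 9
  Vc186 vs Vc304: 11
  Vc193 vs Vc244: 8
  Vc193 vs Vc304: 9
  Vc244 vs Vc304: 12
The smallest is 2, between Vc129 and Vc193.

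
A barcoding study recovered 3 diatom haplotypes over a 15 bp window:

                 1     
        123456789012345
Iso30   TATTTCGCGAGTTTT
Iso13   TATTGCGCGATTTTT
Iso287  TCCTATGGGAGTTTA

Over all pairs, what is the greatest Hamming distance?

7

Pairwise Hamming distances:
  Iso30 vs Iso13: 2
  Iso30 vs Iso287: 6
  Iso13 vs Iso287: 7
The largest is 7, between Iso13 and Iso287.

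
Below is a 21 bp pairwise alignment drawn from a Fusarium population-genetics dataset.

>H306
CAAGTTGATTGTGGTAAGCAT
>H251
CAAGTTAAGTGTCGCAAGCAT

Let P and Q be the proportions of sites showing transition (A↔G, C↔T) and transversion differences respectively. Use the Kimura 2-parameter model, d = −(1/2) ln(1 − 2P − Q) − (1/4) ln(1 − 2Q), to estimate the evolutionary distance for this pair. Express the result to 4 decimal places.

0.2211

Mismatches occur at site 7 (G→A, transition), site 9 (T→G, transversion), site 13 (G→C, transversion), site 15 (T→C, transition).
Of the 4 differences, 2 transitions and 2 transversions over 21 sites: P = 2/21 = 0.095238, Q = 2/21 = 0.095238.
d = −0.5·ln(0.714286) − 0.25·ln(0.809524) = −0.5·(-0.336472) − 0.25·(-0.211309) = 0.2211.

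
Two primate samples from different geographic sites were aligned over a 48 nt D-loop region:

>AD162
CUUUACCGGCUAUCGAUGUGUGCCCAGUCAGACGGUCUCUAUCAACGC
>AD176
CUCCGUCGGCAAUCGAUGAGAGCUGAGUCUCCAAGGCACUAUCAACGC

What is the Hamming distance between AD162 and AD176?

16

The sequences differ at positions 3 (U/C), 4 (U/C), 5 (A/G), 6 (C/U), 11 (U/A), 19 (U/A), 21 (U/A), 24 (C/U), 25 (C/G), 30 (A/U), 31 (G/C), 32 (A/C), 33 (C/A), 34 (G/A), 36 (U/G), 38 (U/A).
That gives 16 mismatches out of 48 aligned sites, so the Hamming distance is 16.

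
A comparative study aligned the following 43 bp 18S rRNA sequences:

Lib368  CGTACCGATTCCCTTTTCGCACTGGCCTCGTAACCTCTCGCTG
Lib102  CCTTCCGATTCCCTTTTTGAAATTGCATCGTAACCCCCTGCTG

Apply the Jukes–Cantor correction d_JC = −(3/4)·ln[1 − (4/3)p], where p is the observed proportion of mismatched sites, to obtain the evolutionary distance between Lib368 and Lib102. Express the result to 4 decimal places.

The sequences differ at positions 2 (G/C), 4 (A/T), 18 (C/T), 20 (C/A), 22 (C/A), 24 (G/T), 27 (C/A), 36 (T/C), 38 (T/C), 39 (C/T).
p = 10/43 = 0.232558.
d = −0.75 · ln(1 − (4/3)·0.232558) = −0.75 · ln(0.689923) = −0.75 · (-0.371175) = 0.2784.

0.2784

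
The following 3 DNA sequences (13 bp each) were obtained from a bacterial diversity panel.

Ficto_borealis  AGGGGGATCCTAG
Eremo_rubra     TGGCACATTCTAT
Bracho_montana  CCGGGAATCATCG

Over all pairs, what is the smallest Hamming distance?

5

Pairwise Hamming distances:
  Ficto_borealis vs Eremo_rubra: 6
  Ficto_borealis vs Bracho_montana: 5
  Eremo_rubra vs Bracho_montana: 9
The smallest is 5, between Ficto_borealis and Bracho_montana.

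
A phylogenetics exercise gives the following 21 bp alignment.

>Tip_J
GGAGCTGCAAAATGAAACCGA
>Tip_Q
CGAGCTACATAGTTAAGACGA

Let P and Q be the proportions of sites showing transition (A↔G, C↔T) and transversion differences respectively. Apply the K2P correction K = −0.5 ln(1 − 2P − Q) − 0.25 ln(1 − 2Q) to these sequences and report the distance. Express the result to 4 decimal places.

0.4432

Differing sites — 1:G/C (Tv); 7:G/A (Ti); 10:A/T (Tv); 12:A/G (Ti); 14:G/T (Tv); 17:A/G (Ti); 18:C/A (Tv).
Of the 7 differences, 3 transitions and 4 transversions over 21 sites: P = 3/21 = 0.142857, Q = 4/21 = 0.190476.
d = −0.5·ln(0.523810) − 0.25·ln(0.619048) = −0.5·(-0.646626) − 0.25·(-0.479572) = 0.4432.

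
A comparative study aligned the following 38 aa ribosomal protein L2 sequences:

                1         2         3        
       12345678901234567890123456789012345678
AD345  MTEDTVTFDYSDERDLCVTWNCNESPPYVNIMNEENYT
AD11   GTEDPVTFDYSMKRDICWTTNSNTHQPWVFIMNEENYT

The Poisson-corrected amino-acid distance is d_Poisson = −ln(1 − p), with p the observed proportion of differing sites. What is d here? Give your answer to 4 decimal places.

Mismatches occur at site 1 (M→G), site 5 (T→P), site 12 (D→M), site 13 (E→K), site 16 (L→I), site 18 (V→W), site 20 (W→T), site 22 (C→S), site 24 (E→T), site 25 (S→H), site 26 (P→Q), site 28 (Y→W), site 30 (N→F).
p = 13/38 = 0.342105.
d = −ln(1 − 0.342105) = −ln(0.657895) = 0.4187.

0.4187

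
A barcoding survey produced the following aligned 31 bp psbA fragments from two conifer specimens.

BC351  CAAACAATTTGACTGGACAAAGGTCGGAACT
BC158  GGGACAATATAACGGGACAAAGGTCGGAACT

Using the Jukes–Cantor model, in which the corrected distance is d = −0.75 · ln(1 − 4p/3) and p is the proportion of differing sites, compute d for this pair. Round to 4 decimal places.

The sequences differ at positions 1 (C/G), 2 (A/G), 3 (A/G), 9 (T/A), 11 (G/A), 14 (T/G).
p = 6/31 = 0.193548.
d = −0.75 · ln(1 − (4/3)·0.193548) = −0.75 · ln(0.741936) = −0.75 · (-0.298492) = 0.2239.

0.2239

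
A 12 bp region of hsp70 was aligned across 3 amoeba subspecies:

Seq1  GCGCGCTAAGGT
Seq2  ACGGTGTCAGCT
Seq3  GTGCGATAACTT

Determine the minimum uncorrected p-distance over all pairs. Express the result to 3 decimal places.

Pairwise Hamming distances:
  Seq1 vs Seq2: 6
  Seq1 vs Seq3: 4
  Seq2 vs Seq3: 8
The smallest is 4 mismatches, between Seq1 and Seq3; p = 4/12 = 0.333.

0.333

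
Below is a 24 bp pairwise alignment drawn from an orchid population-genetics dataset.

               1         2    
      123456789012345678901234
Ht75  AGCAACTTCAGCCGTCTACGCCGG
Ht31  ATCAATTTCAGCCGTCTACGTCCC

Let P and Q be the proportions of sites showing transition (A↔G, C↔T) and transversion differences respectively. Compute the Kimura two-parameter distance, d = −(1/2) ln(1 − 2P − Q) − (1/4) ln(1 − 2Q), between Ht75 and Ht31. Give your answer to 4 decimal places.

0.2443

Mismatches occur at site 2 (G↔T, transversion), site 6 (C↔T, transition), site 21 (C↔T, transition), site 23 (G↔C, transversion), site 24 (G↔C, transversion).
Of the 5 differences, 2 transitions and 3 transversions over 24 sites: P = 2/24 = 0.083333, Q = 3/24 = 0.125000.
d = −0.5·ln(0.708334) − 0.25·ln(0.750000) = −0.5·(-0.344840) − 0.25·(-0.287682) = 0.2443.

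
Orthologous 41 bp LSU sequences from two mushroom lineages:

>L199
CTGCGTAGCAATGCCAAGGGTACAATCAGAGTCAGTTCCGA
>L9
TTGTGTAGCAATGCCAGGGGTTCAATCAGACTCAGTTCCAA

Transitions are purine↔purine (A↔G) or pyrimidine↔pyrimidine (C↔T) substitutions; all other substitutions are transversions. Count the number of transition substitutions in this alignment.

4

The sequences differ at positions 1 (C/T, transition), 4 (C/T, transition), 17 (A/G, transition), 22 (A/T, transversion), 31 (G/C, transversion), 40 (G/A, transition).
Of the 6 differences, 4 transitions and 2 transversions, so the answer is 4.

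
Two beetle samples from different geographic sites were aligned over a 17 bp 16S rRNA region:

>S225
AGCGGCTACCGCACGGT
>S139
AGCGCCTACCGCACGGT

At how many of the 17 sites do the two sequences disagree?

1

A single mismatch occurs at site 5 (G/C).
That gives 1 mismatch out of 17 aligned sites, so the Hamming distance is 1.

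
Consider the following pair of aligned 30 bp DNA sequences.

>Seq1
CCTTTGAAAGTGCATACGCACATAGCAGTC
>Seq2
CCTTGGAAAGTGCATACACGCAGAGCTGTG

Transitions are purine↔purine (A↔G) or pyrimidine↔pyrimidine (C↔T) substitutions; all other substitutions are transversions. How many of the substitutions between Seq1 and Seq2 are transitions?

2

Mismatches occur at site 5 (T↔G, transversion), site 18 (G↔A, transition), site 20 (A↔G, transition), site 23 (T↔G, transversion), site 27 (A↔T, transversion), site 30 (C↔G, transversion).
Of the 6 differences, 2 transitions and 4 transversions, so the answer is 2.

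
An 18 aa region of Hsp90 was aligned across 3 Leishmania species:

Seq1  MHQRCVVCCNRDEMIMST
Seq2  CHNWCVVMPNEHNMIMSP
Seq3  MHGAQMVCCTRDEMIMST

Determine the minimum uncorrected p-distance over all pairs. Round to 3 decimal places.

0.278

Pairwise Hamming distances:
  Seq1 vs Seq2: 9
  Seq1 vs Seq3: 5
  Seq2 vs Seq3: 12
The smallest is 5 mismatches, between Seq1 and Seq3; p = 5/18 = 0.278.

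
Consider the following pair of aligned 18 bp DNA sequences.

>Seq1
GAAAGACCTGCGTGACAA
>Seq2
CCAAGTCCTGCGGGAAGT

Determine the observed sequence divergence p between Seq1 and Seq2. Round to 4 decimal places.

0.3889

Mismatches occur at site 1 (G/C), site 2 (A/C), site 6 (A/T), site 13 (T/G), site 16 (C/A), site 17 (A/G), site 18 (A/T).
There are 7 differences over 18 sites, so p = 7/18 = 0.3889.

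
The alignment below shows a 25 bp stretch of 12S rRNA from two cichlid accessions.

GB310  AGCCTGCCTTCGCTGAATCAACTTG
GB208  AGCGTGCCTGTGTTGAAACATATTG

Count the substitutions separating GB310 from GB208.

The sequences differ at positions 4 (C/G), 10 (T/G), 11 (C/T), 13 (C/T), 18 (T/A), 21 (A/T), 22 (C/A).
That gives 7 mismatches out of 25 aligned sites, so the Hamming distance is 7.

7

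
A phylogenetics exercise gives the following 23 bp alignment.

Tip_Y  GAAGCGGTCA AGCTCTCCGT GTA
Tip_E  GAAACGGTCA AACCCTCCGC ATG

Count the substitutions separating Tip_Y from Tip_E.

6

Differing sites — 4:G/A; 12:G/A; 14:T/C; 20:T/C; 21:G/A; 23:A/G.
That gives 6 mismatches out of 23 aligned sites, so the Hamming distance is 6.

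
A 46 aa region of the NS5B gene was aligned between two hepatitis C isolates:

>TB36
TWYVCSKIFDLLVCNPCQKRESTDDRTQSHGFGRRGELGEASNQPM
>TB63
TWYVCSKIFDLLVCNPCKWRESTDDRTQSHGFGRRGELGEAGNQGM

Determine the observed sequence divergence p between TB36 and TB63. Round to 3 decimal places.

0.087

Mismatches occur at site 18 (Q→K), site 19 (K→W), site 42 (S→G), site 45 (P→G).
There are 4 differences over 46 sites, so p = 4/46 = 0.087.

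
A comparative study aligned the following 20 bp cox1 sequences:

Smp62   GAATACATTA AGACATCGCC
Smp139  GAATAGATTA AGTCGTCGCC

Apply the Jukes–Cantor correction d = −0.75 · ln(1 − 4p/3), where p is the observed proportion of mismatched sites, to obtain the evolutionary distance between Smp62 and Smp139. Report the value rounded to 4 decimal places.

The sequences differ at positions 6 (C/G), 13 (A/T), 15 (A/G).
p = 3/20 = 0.150000.
d = −0.75 · ln(1 − (4/3)·0.150000) = −0.75 · ln(0.800000) = −0.75 · (-0.223144) = 0.1674.

0.1674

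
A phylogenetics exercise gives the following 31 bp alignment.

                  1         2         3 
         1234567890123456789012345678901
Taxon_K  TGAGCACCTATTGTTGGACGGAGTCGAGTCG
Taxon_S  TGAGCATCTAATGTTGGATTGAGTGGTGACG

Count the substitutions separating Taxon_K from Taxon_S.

Mismatches occur at site 7 (C↔T), site 11 (T↔A), site 19 (C↔T), site 20 (G↔T), site 25 (C↔G), site 27 (A↔T), site 29 (T↔A).
That gives 7 mismatches out of 31 aligned sites, so the Hamming distance is 7.

7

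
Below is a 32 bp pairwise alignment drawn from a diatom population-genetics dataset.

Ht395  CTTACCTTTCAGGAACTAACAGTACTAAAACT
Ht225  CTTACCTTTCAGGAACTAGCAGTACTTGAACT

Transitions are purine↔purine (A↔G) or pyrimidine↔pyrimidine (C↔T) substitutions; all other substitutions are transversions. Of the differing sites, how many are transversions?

The sequences differ at positions 19 (A/G, transition), 27 (A/T, transversion), 28 (A/G, transition).
Of the 3 differences, 2 transitions and 1 transversion, so the answer is 1.

1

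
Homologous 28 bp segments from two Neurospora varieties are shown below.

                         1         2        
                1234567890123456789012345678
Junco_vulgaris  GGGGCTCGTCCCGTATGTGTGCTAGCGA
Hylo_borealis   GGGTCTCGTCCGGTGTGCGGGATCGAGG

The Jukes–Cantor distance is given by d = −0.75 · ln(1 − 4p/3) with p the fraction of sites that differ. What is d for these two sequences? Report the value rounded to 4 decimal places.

0.4197

The sequences differ at positions 4 (G/T), 12 (C/G), 15 (A/G), 18 (T/C), 20 (T/G), 22 (C/A), 24 (A/C), 26 (C/A), 28 (A/G).
p = 9/28 = 0.321429.
d = −0.75 · ln(1 − (4/3)·0.321429) = −0.75 · ln(0.571428) = −0.75 · (-0.559617) = 0.4197.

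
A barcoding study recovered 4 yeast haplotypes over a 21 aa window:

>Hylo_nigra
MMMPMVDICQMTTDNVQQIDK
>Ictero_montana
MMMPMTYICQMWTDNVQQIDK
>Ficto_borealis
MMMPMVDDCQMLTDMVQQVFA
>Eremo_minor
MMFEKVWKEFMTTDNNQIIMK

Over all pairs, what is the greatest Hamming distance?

14

Pairwise Hamming distances:
  Hylo_nigra vs Ictero_montana: 3
  Hylo_nigra vs Ficto_borealis: 6
  Hylo_nigra vs Eremo_minor: 10
  Ictero_montana vs Ficto_borealis: 8
  Ictero_montana vs Eremo_minor: 12
  Ficto_borealis vs Eremo_minor: 14
The largest is 14, between Ficto_borealis and Eremo_minor.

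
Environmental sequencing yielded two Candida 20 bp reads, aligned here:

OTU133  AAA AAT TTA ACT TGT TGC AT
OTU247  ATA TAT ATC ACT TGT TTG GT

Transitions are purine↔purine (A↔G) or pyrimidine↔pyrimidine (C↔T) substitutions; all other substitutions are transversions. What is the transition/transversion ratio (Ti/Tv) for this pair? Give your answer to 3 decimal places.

Mismatches occur at site 2 (A↔T, transversion), site 4 (A↔T, transversion), site 7 (T↔A, transversion), site 9 (A↔C, transversion), site 17 (G↔T, transversion), site 18 (C↔G, transversion), site 19 (A↔G, transition).
Of the 7 differences, 1 transition and 6 transversions, so Ti/Tv = 1/6 = 0.167.

0.167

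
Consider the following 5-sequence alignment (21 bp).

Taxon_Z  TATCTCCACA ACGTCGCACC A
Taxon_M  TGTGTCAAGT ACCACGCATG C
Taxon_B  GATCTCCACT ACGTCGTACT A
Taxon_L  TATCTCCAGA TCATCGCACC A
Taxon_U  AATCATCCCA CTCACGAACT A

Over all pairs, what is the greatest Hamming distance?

Pairwise Hamming distances:
  Taxon_Z vs Taxon_M: 10
  Taxon_Z vs Taxon_B: 4
  Taxon_Z vs Taxon_L: 3
  Taxon_Z vs Taxon_U: 10
  Taxon_M vs Taxon_B: 11
  Taxon_M vs Taxon_L: 10
  Taxon_M vs Taxon_U: 15
  Taxon_B vs Taxon_L: 7
  Taxon_B vs Taxon_U: 10
  Taxon_L vs Taxon_U: 11
The largest is 15, between Taxon_M and Taxon_U.

15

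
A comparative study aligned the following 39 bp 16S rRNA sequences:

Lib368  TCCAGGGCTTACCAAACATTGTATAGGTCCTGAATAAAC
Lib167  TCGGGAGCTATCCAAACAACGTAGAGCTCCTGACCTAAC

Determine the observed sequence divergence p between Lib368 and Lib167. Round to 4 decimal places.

Mismatches occur at site 3 (C↔G), site 4 (A↔G), site 6 (G↔A), site 10 (T↔A), site 11 (A↔T), site 19 (T↔A), site 20 (T↔C), site 24 (T↔G), site 27 (G↔C), site 34 (A↔C), site 35 (T↔C), site 36 (A↔T).
There are 12 differences over 39 sites, so p = 12/39 = 0.3077.

0.3077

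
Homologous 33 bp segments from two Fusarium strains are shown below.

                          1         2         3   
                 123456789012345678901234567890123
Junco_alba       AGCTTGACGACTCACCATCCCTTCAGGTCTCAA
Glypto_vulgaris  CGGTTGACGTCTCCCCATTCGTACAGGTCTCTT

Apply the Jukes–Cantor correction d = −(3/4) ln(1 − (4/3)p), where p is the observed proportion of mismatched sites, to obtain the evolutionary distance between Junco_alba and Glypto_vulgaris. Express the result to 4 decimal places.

Differing sites — 1:A/C; 3:C/G; 10:A/T; 14:A/C; 19:C/T; 21:C/G; 23:T/A; 32:A/T; 33:A/T.
p = 9/33 = 0.272727.
d = −0.75 · ln(1 − (4/3)·0.272727) = −0.75 · ln(0.636364) = −0.75 · (-0.451985) = 0.3390.

0.3390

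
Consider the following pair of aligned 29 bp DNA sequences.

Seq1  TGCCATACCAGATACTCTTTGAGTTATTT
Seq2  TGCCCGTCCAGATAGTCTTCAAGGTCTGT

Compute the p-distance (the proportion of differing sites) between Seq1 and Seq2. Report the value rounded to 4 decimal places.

Differing sites — 5:A/C; 6:T/G; 7:A/T; 15:C/G; 20:T/C; 21:G/A; 24:T/G; 26:A/C; 28:T/G.
There are 9 differences over 29 sites, so p = 9/29 = 0.3103.

0.3103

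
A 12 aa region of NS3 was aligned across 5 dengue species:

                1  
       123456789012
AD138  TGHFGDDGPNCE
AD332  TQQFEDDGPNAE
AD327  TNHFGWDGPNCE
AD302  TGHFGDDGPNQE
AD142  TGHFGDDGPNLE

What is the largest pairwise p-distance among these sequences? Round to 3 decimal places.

Pairwise Hamming distances:
  AD138 vs AD332: 4
  AD138 vs AD327: 2
  AD138 vs AD302: 1
  AD138 vs AD142: 1
  AD332 vs AD327: 5
  AD332 vs AD302: 4
  AD332 vs AD142: 4
  AD327 vs AD302: 3
  AD327 vs AD142: 3
  AD302 vs AD142: 1
The largest is 5 mismatches, between AD332 and AD327; p = 5/12 = 0.417.

0.417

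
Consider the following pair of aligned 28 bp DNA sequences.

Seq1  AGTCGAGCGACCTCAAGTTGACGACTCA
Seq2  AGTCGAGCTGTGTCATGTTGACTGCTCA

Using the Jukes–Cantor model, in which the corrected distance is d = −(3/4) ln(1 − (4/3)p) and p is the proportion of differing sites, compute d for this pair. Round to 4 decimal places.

0.3041

The sequences differ at positions 9 (G/T), 10 (A/G), 11 (C/T), 12 (C/G), 16 (A/T), 23 (G/T), 24 (A/G).
p = 7/28 = 0.250000.
d = −0.75 · ln(1 − (4/3)·0.250000) = −0.75 · ln(0.666667) = −0.75 · (-0.405465) = 0.3041.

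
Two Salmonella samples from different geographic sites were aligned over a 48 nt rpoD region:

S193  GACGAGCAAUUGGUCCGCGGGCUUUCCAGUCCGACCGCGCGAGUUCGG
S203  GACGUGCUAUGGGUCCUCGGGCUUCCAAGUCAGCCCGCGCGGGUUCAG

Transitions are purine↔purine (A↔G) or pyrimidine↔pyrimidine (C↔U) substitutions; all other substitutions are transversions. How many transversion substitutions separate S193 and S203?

The sequences differ at positions 5 (A/U, transversion), 8 (A/U, transversion), 11 (U/G, transversion), 17 (G/U, transversion), 25 (U/C, transition), 27 (C/A, transversion), 32 (C/A, transversion), 34 (A/C, transversion), 42 (A/G, transition), 47 (G/A, transition).
Of the 10 differences, 3 transitions and 7 transversions, so the answer is 7.

7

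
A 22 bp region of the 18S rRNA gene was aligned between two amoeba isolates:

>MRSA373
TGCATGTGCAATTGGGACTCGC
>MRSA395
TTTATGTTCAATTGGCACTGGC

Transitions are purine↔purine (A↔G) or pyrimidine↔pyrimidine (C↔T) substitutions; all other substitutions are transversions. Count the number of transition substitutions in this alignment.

Mismatches occur at site 2 (G↔T, transversion), site 3 (C↔T, transition), site 8 (G↔T, transversion), site 16 (G↔C, transversion), site 20 (C↔G, transversion).
Of the 5 differences, 1 transition and 4 transversions, so the answer is 1.

1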